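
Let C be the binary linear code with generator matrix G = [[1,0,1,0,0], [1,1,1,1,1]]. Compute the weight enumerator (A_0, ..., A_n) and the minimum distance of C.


Weight distribution: A_0 = 1, A_2 = 1, A_3 = 1, A_5 = 1. Minimum distance d = 2.

Enumerate all 2^2 = 4 messages m ∈ F_2^2.
For each, compute codeword c = mG in F_2^5, then tally its weight.
  m = 00 → c = 00000, weight = 0.
  m = 10 → c = 10100, weight = 2.
  m = 01 → c = 11111, weight = 5.
  m = 11 → c = 01011, weight = 3.
Tally weights:
  weight 0: 1 codewords.
  weight 2: 1 codewords.
  weight 3: 1 codewords.
  weight 5: 1 codewords.
Minimum distance d = smallest w > 0 with A_w > 0 = 2.
Sanity: Σ A_w = 4 = 2^2 = 4 ✓.


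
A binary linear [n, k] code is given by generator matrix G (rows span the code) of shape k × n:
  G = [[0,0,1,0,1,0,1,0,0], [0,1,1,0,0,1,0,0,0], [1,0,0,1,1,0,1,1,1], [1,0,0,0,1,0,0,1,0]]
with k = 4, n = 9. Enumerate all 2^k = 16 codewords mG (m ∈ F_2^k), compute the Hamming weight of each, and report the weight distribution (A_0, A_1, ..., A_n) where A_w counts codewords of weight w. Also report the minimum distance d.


Weight distribution: A_0 = 1, A_3 = 4, A_4 = 3, A_5 = 3, A_6 = 4, A_9 = 1. Minimum distance d = 3.

Enumerate all 2^4 = 16 messages m ∈ F_2^4.
For each, compute codeword c = mG in F_2^9, then tally its weight.
  m = 0000 → c = 000000000, weight = 0.
  m = 1000 → c = 001010100, weight = 3.
  m = 0100 → c = 011001000, weight = 3.
  m = 1100 → c = 010011100, weight = 4.
  m = 0010 → c = 100110111, weight = 6.
  m = 1010 → c = 101100011, weight = 5.
  m = 0110 → c = 111111111, weight = 9.
  m = 1110 → c = 110101011, weight = 6.
  m = 0001 → c = 100010010, weight = 3.
  m = 1001 → c = 101000110, weight = 4.
  m = 0101 → c = 111011010, weight = 6.
  m = 1101 → c = 110001110, weight = 5.
  m = 0011 → c = 000100101, weight = 3.
  m = 1011 → c = 001110001, weight = 4.
  m = 0111 → c = 011101101, weight = 6.
  m = 1111 → c = 010111001, weight = 5.
Tally weights:
  weight 0: 1 codewords.
  weight 3: 4 codewords.
  weight 4: 3 codewords.
  weight 5: 3 codewords.
  weight 6: 4 codewords.
  weight 9: 1 codewords.
Minimum distance d = smallest w > 0 with A_w > 0 = 3.
Sanity: Σ A_w = 16 = 2^4 = 16 ✓.


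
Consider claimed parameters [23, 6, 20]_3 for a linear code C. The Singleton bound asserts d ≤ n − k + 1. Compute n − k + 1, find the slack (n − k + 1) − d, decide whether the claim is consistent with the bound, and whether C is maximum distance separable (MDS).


Singleton RHS = n − k + 1 = 18, slack = -2, bound violated (no such code; not MDS).

Singleton bound: d ≤ n − k + 1.
Here n = 23, k = 6, so n − k + 1 = 18.
Given d = 20, check d ≤ 18: NO.
Slack = (n − k + 1) − d = -2.
The slack is negative: d = 20 exceeds n − k + 1 = 18 by 2, so the Singleton bound is violated and no linear [23, 6, 20]_3 code can exist. In particular it is not MDS (MDS requires d = n − k + 1 exactly).
Description: the claimed parameters are [23, 6, 20]_3; such a code would be impossible (violates the Singleton bound).


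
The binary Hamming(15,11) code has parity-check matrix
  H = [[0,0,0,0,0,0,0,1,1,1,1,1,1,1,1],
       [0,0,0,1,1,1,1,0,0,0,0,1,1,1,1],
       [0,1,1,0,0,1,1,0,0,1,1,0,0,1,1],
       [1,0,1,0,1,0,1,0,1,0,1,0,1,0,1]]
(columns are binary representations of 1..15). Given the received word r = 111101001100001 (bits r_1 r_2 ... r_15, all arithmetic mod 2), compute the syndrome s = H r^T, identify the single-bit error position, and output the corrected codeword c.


s = (1, 1, 1, 0)^T, error position = 14, corrected codeword c = 111101001100011

Compute s = H r^T mod 2 one row at a time:
  s_1 = 0 + 1 + 1 + 0 + 0 + 0 + 0 + 1 = 3 ≡ 1 (mod 2).
  s_2 = 1 + 0 + 1 + 0 + 0 + 0 + 0 + 1 = 3 ≡ 1 (mod 2).
  s_3 = 1 + 1 + 1 + 0 + 1 + 0 + 0 + 1 = 5 ≡ 1 (mod 2).
  s_4 = 1 + 1 + 0 + 0 + 1 + 0 + 0 + 1 = 4 ≡ 0 (mod 2).
s = (1, 1, 1, 0)^T — this equals column 14 of H (binary 1110), so error is at position 14.
Correct: flip bit 14 of r = 111101001100001 to get c = 111101001100011.


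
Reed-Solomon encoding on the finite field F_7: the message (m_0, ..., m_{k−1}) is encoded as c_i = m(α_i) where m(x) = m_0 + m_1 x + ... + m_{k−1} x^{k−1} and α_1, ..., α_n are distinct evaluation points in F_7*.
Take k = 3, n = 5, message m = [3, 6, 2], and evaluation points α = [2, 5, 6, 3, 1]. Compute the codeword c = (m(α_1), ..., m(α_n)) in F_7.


c = [2, 6, 6, 4, 4]

Message polynomial: m(x) = 3 + 6·x + 2·x^2 (mod 7).
For each evaluation point α_i, compute m(α_i) mod 7:
  α_1 = 2: Horner steps 2 → 3 → 2, so m(2) = 2.
  α_2 = 5: Horner steps 2 → 2 → 6, so m(5) = 6.
  α_3 = 6: Horner steps 2 → 4 → 6, so m(6) = 6.
  α_4 = 3: Horner steps 2 → 5 → 4, so m(3) = 4.
  α_5 = 1: Horner steps 2 → 1 → 4, so m(1) = 4.
Codeword c = [2, 6, 6, 4, 4] ∈ F_7^5.


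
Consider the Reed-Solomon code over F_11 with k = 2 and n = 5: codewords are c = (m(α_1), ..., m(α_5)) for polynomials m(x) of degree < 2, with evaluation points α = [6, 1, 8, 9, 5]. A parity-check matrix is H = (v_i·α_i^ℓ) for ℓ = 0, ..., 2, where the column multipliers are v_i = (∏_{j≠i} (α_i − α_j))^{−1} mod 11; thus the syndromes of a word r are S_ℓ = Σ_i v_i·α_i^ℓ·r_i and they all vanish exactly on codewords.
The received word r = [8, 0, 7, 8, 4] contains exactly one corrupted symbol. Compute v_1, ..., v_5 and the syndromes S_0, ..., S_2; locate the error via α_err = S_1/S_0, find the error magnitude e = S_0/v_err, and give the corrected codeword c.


S = (10, 5, 8), error at position 1, error magnitude e = 3, c = [5, 0, 7, 8, 4].

Step 1: column multipliers v_i = (∏_{j≠i}(α_i − α_j))^{−1} mod 11.
  i = 1 (α = 6): (6−1)(6−8)(6−9)(6−5) = 5·(−2)·(−3)·1 = 30 ≡ 8, so v_1 = 8^{−1} = 7 (mod 11).
  i = 2 (α = 1): (1−6)(1−8)(1−9)(1−5) = (−5)·(−7)·(−8)·(−4) = 1120 ≡ 9, so v_2 = 9^{−1} = 5 (mod 11).
  i = 3 (α = 8): (8−6)(8−1)(8−9)(8−5) = 2·7·(−1)·3 = −42 ≡ 2, so v_3 = 2^{−1} = 6 (mod 11).
  i = 4 (α = 9): (9−6)(9−1)(9−8)(9−5) = 3·8·1·4 = 96 ≡ 8, so v_4 = 8^{−1} = 7 (mod 11).
  i = 5 (α = 5): (5−6)(5−1)(5−8)(5−9) = (−1)·4·(−3)·(−4) = −48 ≡ 7, so v_5 = 7^{−1} = 8 (mod 11).
  v = [7, 5, 6, 7, 8].
Step 2: syndromes of r = [8, 0, 7, 8, 4] (all sums mod 11).
  S_0 = Σ v_i r_i = 7·8 + 5·0 + 6·7 + 7·8 + 8·4 = 186 ≡ 10.
  S_1 = Σ v_i α_i r_i = 7·6·8 + 5·1·0 + 6·8·7 + 7·9·8 + 8·5·4 = 1336 ≡ 5.
  α_i^2 mod 11 = [3, 1, 9, 4, 3].
  S_2 = Σ v_i α_i^2 r_i = 7·3·8 + 5·1·0 + 6·9·7 + 7·4·8 + 8·3·4 = 866 ≡ 8.
  S = (10, 5, 8) ≠ 0, so r is not a codeword (an error is present).
Step 3: locate the error. For a single error e at position i, S_ℓ = v_i·e·α_i^ℓ, so α_err = S_1/S_0.
  S_0^{−1} = 10^{−1} = 10 (mod 11), so α_err = 5·10 = 50 ≡ 6 = α_1. Error position i = 1.
  Consistency check: S_2/S_1 = 8·9 = 72 ≡ 6 = α_err ✓ (single-error assumption holds).
Step 4: error magnitude e = S_0/v_1 = S_0·∏_{j≠1}(α_1 − α_j) = 10·8 = 80 ≡ 3 (mod 11).
Step 5: correct position 1: c_1 = r_1 − e = 8 − 3 ≡ 5 (mod 11). Hence c = [5, 0, 7, 8, 4].
  Check: interpolating c through the α_i gives m(x) = 10 + 1·x (degree < 2) with m(α_i) = c_i for every i, so c is indeed a codeword.


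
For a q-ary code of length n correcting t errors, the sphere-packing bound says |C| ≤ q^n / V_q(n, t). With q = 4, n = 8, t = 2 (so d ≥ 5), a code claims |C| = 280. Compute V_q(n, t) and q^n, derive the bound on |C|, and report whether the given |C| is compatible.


V_q(n, t) = 277, q^n = 65536, Hamming bound = 236, |C| = 280 > bound (violated).

Step 1: Compute V_q(n, t) = Σ_{j=0}^2 C(n, j) (q−1)^j.
  j = 0: C(8,0)·(3)^0 = 1·1 = 1.
  j = 1: C(8,1)·(3)^1 = 8·3 = 24.
  j = 2: C(8,2)·(3)^2 = 28·9 = 252.
  V_q(n, t) = 1 + 24 + 252 = 277.
Step 2: q^n = 4^8 = 65536.
Step 3: Hamming bound ⌊q^n / V_q(n,t)⌋ = ⌊65536/277⌋ = 236.
Step 4: Compare |C| = 280 to 236: violated.
The claimed |C| lies above the Hamming bound, so no 4-ary code of length 8 with d ≥ 5 can have 280 codewords.


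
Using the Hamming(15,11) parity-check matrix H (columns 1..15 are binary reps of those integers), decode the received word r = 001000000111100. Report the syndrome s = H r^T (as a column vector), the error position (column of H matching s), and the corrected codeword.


s = (0, 0, 1, 1)^T, error position = 3, corrected codeword c = 000000000111100

Compute s = H r^T mod 2 one row at a time:
  s_1 = 0 + 0 + 1 + 1 + 1 + 1 + 0 + 0 = 4 ≡ 0 (mod 2).
  s_2 = 0 + 0 + 0 + 0 + 1 + 1 + 0 + 0 = 2 ≡ 0 (mod 2).
  s_3 = 0 + 1 + 0 + 0 + 1 + 1 + 0 + 0 = 3 ≡ 1 (mod 2).
  s_4 = 0 + 1 + 0 + 0 + 0 + 1 + 1 + 0 = 3 ≡ 1 (mod 2).
s = (0, 0, 1, 1)^T — this equals column 3 of H (binary 0011), so error is at position 3.
Correct: flip bit 3 of r = 001000000111100 to get c = 000000000111100.


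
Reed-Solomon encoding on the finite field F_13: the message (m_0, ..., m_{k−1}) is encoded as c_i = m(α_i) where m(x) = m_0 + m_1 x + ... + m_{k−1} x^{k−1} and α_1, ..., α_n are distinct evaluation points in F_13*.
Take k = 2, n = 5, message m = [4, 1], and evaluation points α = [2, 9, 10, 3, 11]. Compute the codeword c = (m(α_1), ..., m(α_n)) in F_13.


c = [6, 0, 1, 7, 2]

Message polynomial: m(x) = 4 + 1·x (mod 13).
For each evaluation point α_i, compute m(α_i) mod 13:
  α_1 = 2: Horner steps 1 → 6, so m(2) = 6.
  α_2 = 9: Horner steps 1 → 0, so m(9) = 0.
  α_3 = 10: Horner steps 1 → 1, so m(10) = 1.
  α_4 = 3: Horner steps 1 → 7, so m(3) = 7.
  α_5 = 11: Horner steps 1 → 2, so m(11) = 2.
Codeword c = [6, 0, 1, 7, 2] ∈ F_13^5.


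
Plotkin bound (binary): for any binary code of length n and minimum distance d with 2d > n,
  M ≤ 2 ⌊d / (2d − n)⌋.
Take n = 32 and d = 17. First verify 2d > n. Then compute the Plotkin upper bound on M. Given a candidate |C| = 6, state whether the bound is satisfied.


Plotkin bound M ≤ 16; given |C| = 6 ≤ bound (satisfied).

Check applicability: 2d = 34, n = 32.
2d − n = 2 > 0, so Plotkin applies.
Compute d/(2d−n) = 17/2 ≈ 8.5000.
⌊d/(2d−n)⌋ = 8.
Plotkin bound: M ≤ 2·8 = 16.
Given |C| = 6, check: satisfied.
This |C| is below the Plotkin bound.


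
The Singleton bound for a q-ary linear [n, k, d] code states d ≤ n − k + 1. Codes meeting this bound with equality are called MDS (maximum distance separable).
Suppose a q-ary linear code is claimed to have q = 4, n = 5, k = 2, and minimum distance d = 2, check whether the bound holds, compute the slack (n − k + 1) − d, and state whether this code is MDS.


Singleton RHS = n − k + 1 = 4, slack = 2, bound satisfied, not MDS.

Singleton bound: d ≤ n − k + 1.
Here n = 5, k = 2, so n − k + 1 = 4.
Given d = 2, check d ≤ 4: YES.
Slack = (n − k + 1) − d = 2.
The code is NOT MDS (slack = 2 > 0).
Description: the claimed parameters are [5, 2, 2]_4; such a code would be non-MDS.


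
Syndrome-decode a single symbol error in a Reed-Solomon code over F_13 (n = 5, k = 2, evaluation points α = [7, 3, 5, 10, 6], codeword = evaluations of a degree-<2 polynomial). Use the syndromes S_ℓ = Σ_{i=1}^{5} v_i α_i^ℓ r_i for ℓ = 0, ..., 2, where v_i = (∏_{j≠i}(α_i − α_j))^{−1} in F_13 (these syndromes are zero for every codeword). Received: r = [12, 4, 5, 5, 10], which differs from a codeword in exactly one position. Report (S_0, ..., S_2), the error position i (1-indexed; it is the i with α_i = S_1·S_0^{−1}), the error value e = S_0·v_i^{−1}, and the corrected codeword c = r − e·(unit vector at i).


S = (6, 4, 7), error at position 3, error magnitude e = 10, c = [12, 4, 8, 5, 10].

Step 1: column multipliers v_i = (∏_{j≠i}(α_i − α_j))^{−1} mod 13.
  i = 1 (α = 7): (7−3)(7−5)(7−10)(7−6) = 4·2·(−3)·1 = −24 ≡ 2, so v_1 = 2^{−1} = 7 (mod 13).
  i = 2 (α = 3): (3−7)(3−5)(3−10)(3−6) = (−4)·(−2)·(−7)·(−3) = 168 ≡ 12, so v_2 = 12^{−1} = 12 (mod 13).
  i = 3 (α = 5): (5−7)(5−3)(5−10)(5−6) = (−2)·2·(−5)·(−1) = −20 ≡ 6, so v_3 = 6^{−1} = 11 (mod 13).
  i = 4 (α = 10): (10−7)(10−3)(10−5)(10−6) = 3·7·5·4 = 420 ≡ 4, so v_4 = 4^{−1} = 10 (mod 13).
  i = 5 (α = 6): (6−7)(6−3)(6−5)(6−10) = (−1)·3·1·(−4) = 12 ≡ 12, so v_5 = 12^{−1} = 12 (mod 13).
  v = [7, 12, 11, 10, 12].
Step 2: syndromes of r = [12, 4, 5, 5, 10] (all sums mod 13).
  S_0 = Σ v_i r_i = 7·12 + 12·4 + 11·5 + 10·5 + 12·10 = 357 ≡ 6.
  S_1 = Σ v_i α_i r_i = 7·7·12 + 12·3·4 + 11·5·5 + 10·10·5 + 12·6·10 = 2227 ≡ 4.
  α_i^2 mod 13 = [10, 9, 12, 9, 10].
  S_2 = Σ v_i α_i^2 r_i = 7·10·12 + 12·9·4 + 11·12·5 + 10·9·5 + 12·10·10 = 3582 ≡ 7.
  S = (6, 4, 7) ≠ 0, so r is not a codeword (an error is present).
Step 3: locate the error. For a single error e at position i, S_ℓ = v_i·e·α_i^ℓ, so α_err = S_1/S_0.
  S_0^{−1} = 6^{−1} = 11 (mod 13), so α_err = 4·11 = 44 ≡ 5 = α_3. Error position i = 3.
  Consistency check: S_2/S_1 = 7·10 = 70 ≡ 5 = α_err ✓ (single-error assumption holds).
Step 4: error magnitude e = S_0/v_3 = S_0·∏_{j≠3}(α_3 − α_j) = 6·6 = 36 ≡ 10 (mod 13).
Step 5: correct position 3: c_3 = r_3 − e = 5 − 10 ≡ 8 (mod 13). Hence c = [12, 4, 8, 5, 10].
  Check: interpolating c through the α_i gives m(x) = 11 + 2·x (degree < 2) with m(α_i) = c_i for every i, so c is indeed a codeword.


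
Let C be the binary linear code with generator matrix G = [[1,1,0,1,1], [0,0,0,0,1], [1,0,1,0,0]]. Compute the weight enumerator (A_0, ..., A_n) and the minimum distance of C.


Weight distribution: A_0 = 1, A_1 = 1, A_2 = 1, A_3 = 3, A_4 = 2. Minimum distance d = 1.

Enumerate all 2^3 = 8 messages m ∈ F_2^3.
For each, compute codeword c = mG in F_2^5, then tally its weight.
  m = 000 → c = 00000, weight = 0.
  m = 100 → c = 11011, weight = 4.
  m = 010 → c = 00001, weight = 1.
  m = 110 → c = 11010, weight = 3.
  m = 001 → c = 10100, weight = 2.
  m = 101 → c = 01111, weight = 4.
  m = 011 → c = 10101, weight = 3.
  m = 111 → c = 01110, weight = 3.
Tally weights:
  weight 0: 1 codewords.
  weight 1: 1 codewords.
  weight 2: 1 codewords.
  weight 3: 3 codewords.
  weight 4: 2 codewords.
Minimum distance d = smallest w > 0 with A_w > 0 = 1.
Sanity: Σ A_w = 8 = 2^3 = 8 ✓.


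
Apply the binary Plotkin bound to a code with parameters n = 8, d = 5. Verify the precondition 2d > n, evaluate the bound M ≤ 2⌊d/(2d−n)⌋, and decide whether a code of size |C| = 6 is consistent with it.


Plotkin bound M ≤ 4; given |C| = 6 > bound (violated).

Check applicability: 2d = 10, n = 8.
2d − n = 2 > 0, so Plotkin applies.
Compute d/(2d−n) = 5/2 ≈ 2.5000.
⌊d/(2d−n)⌋ = 2.
Plotkin bound: M ≤ 2·2 = 4.
Given |C| = 6, check: VIOLATED.
This |C| is above the Plotkin bound, so no binary code with n = 8, d = 5 and 6 codewords exists.


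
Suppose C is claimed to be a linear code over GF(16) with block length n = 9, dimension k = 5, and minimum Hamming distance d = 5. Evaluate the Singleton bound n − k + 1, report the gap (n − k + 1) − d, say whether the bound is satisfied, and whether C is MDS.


Singleton RHS = n − k + 1 = 5, slack = 0, bound satisfied, MDS.

Singleton bound: d ≤ n − k + 1.
Here n = 9, k = 5, so n − k + 1 = 5.
Given d = 5, check d ≤ 5: YES.
Slack = (n − k + 1) − d = 0.
The code is MDS (slack = 0).
Description: the claimed parameters are [9, 5, 5]_16; such a code would be MDS (meets Singleton bound).


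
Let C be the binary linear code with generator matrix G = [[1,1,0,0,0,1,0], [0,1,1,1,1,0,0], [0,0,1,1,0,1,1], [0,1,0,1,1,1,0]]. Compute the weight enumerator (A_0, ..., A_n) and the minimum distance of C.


Weight distribution: A_0 = 1, A_2 = 2, A_3 = 4, A_4 = 5, A_5 = 4. Minimum distance d = 2.

Enumerate all 2^4 = 16 messages m ∈ F_2^4.
For each, compute codeword c = mG in F_2^7, then tally its weight.
  m = 0000 → c = 0000000, weight = 0.
  m = 1000 → c = 1100010, weight = 3.
  m = 0100 → c = 0111100, weight = 4.
  m = 1100 → c = 1011110, weight = 5.
  m = 0010 → c = 0011011, weight = 4.
  m = 1010 → c = 1111001, weight = 5.
  m = 0110 → c = 0100111, weight = 4.
  m = 1110 → c = 1000101, weight = 3.
  m = 0001 → c = 0101110, weight = 4.
  m = 1001 → c = 1001100, weight = 3.
  m = 0101 → c = 0010010, weight = 2.
  m = 1101 → c = 1110000, weight = 3.
  m = 0011 → c = 0110101, weight = 4.
  m = 1011 → c = 1010111, weight = 5.
  m = 0111 → c = 0001001, weight = 2.
  m = 1111 → c = 1101011, weight = 5.
Tally weights:
  weight 0: 1 codewords.
  weight 2: 2 codewords.
  weight 3: 4 codewords.
  weight 4: 5 codewords.
  weight 5: 4 codewords.
Minimum distance d = smallest w > 0 with A_w > 0 = 2.
Sanity: Σ A_w = 16 = 2^4 = 16 ✓.


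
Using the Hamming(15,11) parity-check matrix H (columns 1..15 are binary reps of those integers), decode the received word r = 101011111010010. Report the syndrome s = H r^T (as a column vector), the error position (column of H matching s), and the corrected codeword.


s = (0, 0, 1, 0)^T, error position = 2, corrected codeword c = 111011111010010

Compute s = H r^T mod 2 one row at a time:
  s_1 = 1 + 1 + 0 + 1 + 0 + 0 + 1 + 0 = 4 ≡ 0 (mod 2).
  s_2 = 0 + 1 + 1 + 1 + 0 + 0 + 1 + 0 = 4 ≡ 0 (mod 2).
  s_3 = 0 + 1 + 1 + 1 + 0 + 1 + 1 + 0 = 5 ≡ 1 (mod 2).
  s_4 = 1 + 1 + 1 + 1 + 1 + 1 + 0 + 0 = 6 ≡ 0 (mod 2).
s = (0, 0, 1, 0)^T — this equals column 2 of H (binary 0010), so error is at position 2.
Correct: flip bit 2 of r = 101011111010010 to get c = 111011111010010.


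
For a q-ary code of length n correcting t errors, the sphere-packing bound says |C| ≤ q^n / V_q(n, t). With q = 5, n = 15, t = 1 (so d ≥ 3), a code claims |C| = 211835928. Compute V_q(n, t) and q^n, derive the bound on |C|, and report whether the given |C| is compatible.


V_q(n, t) = 61, q^n = 30517578125, Hamming bound = 500288165, |C| = 211835928 ≤ bound (satisfied).

Step 1: Compute V_q(n, t) = Σ_{j=0}^1 C(n, j) (q−1)^j.
  j = 0: C(15,0)·(4)^0 = 1·1 = 1.
  j = 1: C(15,1)·(4)^1 = 15·4 = 60.
  V_q(n, t) = 1 + 60 = 61.
Step 2: q^n = 5^15 = 30517578125.
Step 3: Hamming bound ⌊q^n / V_q(n,t)⌋ = ⌊30517578125/61⌋ = 500288165.
Step 4: Compare |C| = 211835928 to 500288165: satisfied.
The claimed |C| lies below the Hamming bound.


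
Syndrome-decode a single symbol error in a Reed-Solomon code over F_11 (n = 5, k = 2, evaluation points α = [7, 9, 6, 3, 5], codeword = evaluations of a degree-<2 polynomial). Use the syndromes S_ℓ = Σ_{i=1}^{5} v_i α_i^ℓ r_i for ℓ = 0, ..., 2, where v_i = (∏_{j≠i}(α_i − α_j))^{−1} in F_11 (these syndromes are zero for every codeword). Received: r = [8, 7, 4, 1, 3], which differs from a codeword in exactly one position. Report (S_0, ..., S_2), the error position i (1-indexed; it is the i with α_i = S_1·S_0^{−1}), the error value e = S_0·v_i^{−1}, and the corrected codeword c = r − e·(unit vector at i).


S = (6, 9, 8), error at position 1, error magnitude e = 3, c = [5, 7, 4, 1, 3].

Step 1: column multipliers v_i = (∏_{j≠i}(α_i − α_j))^{−1} mod 11.
  i = 1 (α = 7): (7−9)(7−6)(7−3)(7−5) = (−2)·1·4·2 = −16 ≡ 6, so v_1 = 6^{−1} = 2 (mod 11).
  i = 2 (α = 9): (9−7)(9−6)(9−3)(9−5) = 2·3·6·4 = 144 ≡ 1, so v_2 = 1^{−1} = 1 (mod 11).
  i = 3 (α = 6): (6−7)(6−9)(6−3)(6−5) = (−1)·(−3)·3·1 = 9 ≡ 9, so v_3 = 9^{−1} = 5 (mod 11).
  i = 4 (α = 3): (3−7)(3−9)(3−6)(3−5) = (−4)·(−6)·(−3)·(−2) = 144 ≡ 1, so v_4 = 1^{−1} = 1 (mod 11).
  i = 5 (α = 5): (5−7)(5−9)(5−6)(5−3) = (−2)·(−4)·(−1)·2 = −16 ≡ 6, so v_5 = 6^{−1} = 2 (mod 11).
  v = [2, 1, 5, 1, 2].
Step 2: syndromes of r = [8, 7, 4, 1, 3] (all sums mod 11).
  S_0 = Σ v_i r_i = 2·8 + 1·7 + 5·4 + 1·1 + 2·3 = 50 ≡ 6.
  S_1 = Σ v_i α_i r_i = 2·7·8 + 1·9·7 + 5·6·4 + 1·3·1 + 2·5·3 = 328 ≡ 9.
  α_i^2 mod 11 = [5, 4, 3, 9, 3].
  S_2 = Σ v_i α_i^2 r_i = 2·5·8 + 1·4·7 + 5·3·4 + 1·9·1 + 2·3·3 = 195 ≡ 8.
  S = (6, 9, 8) ≠ 0, so r is not a codeword (an error is present).
Step 3: locate the error. For a single error e at position i, S_ℓ = v_i·e·α_i^ℓ, so α_err = S_1/S_0.
  S_0^{−1} = 6^{−1} = 2 (mod 11), so α_err = 9·2 = 18 ≡ 7 = α_1. Error position i = 1.
  Consistency check: S_2/S_1 = 8·5 = 40 ≡ 7 = α_err ✓ (single-error assumption holds).
Step 4: error magnitude e = S_0/v_1 = S_0·∏_{j≠1}(α_1 − α_j) = 6·6 = 36 ≡ 3 (mod 11).
Step 5: correct position 1: c_1 = r_1 − e = 8 − 3 ≡ 5 (mod 11). Hence c = [5, 7, 4, 1, 3].
  Check: interpolating c through the α_i gives m(x) = 9 + 1·x (degree < 2) with m(α_i) = c_i for every i, so c is indeed a codeword.


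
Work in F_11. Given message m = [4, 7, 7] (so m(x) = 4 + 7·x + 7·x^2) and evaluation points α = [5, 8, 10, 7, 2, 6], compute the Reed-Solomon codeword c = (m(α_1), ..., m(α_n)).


c = [5, 2, 4, 0, 2, 1]

Message polynomial: m(x) = 4 + 7·x + 7·x^2 (mod 11).
For each evaluation point α_i, compute m(α_i) mod 11:
  α_1 = 5: Horner steps 7 → 9 → 5, so m(5) = 5.
  α_2 = 8: Horner steps 7 → 8 → 2, so m(8) = 2.
  α_3 = 10: Horner steps 7 → 0 → 4, so m(10) = 4.
  α_4 = 7: Horner steps 7 → 1 → 0, so m(7) = 0.
  α_5 = 2: Horner steps 7 → 10 → 2, so m(2) = 2.
  α_6 = 6: Horner steps 7 → 5 → 1, so m(6) = 1.
Codeword c = [5, 2, 4, 0, 2, 1] ∈ F_11^6.


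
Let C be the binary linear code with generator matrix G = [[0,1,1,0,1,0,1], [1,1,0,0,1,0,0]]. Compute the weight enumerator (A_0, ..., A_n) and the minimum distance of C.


Weight distribution: A_0 = 1, A_3 = 2, A_4 = 1. Minimum distance d = 3.

Enumerate all 2^2 = 4 messages m ∈ F_2^2.
For each, compute codeword c = mG in F_2^7, then tally its weight.
  m = 00 → c = 0000000, weight = 0.
  m = 10 → c = 0110101, weight = 4.
  m = 01 → c = 1100100, weight = 3.
  m = 11 → c = 1010001, weight = 3.
Tally weights:
  weight 0: 1 codewords.
  weight 3: 2 codewords.
  weight 4: 1 codewords.
Minimum distance d = smallest w > 0 with A_w > 0 = 3.
Sanity: Σ A_w = 4 = 2^2 = 4 ✓.


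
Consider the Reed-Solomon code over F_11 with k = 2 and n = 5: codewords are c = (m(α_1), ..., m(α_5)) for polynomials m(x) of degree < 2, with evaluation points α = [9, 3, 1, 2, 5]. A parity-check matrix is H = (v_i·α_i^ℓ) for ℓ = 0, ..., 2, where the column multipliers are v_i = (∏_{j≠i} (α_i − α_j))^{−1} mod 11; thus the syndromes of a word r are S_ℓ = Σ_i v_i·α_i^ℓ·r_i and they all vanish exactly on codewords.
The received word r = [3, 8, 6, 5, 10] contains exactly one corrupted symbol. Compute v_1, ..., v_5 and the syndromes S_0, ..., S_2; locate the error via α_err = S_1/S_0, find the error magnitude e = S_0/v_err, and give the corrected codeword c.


S = (9, 7, 3), error at position 4, error magnitude e = 9, c = [3, 8, 6, 7, 10].

Step 1: column multipliers v_i = (∏_{j≠i}(α_i − α_j))^{−1} mod 11.
  i = 1 (α = 9): (9−3)(9−1)(9−2)(9−5) = 6·8·7·4 = 1344 ≡ 2, so v_1 = 2^{−1} = 6 (mod 11).
  i = 2 (α = 3): (3−9)(3−1)(3−2)(3−5) = (−6)·2·1·(−2) = 24 ≡ 2, so v_2 = 2^{−1} = 6 (mod 11).
  i = 3 (α = 1): (1−9)(1−3)(1−2)(1−5) = (−8)·(−2)·(−1)·(−4) = 64 ≡ 9, so v_3 = 9^{−1} = 5 (mod 11).
  i = 4 (α = 2): (2−9)(2−3)(2−1)(2−5) = (−7)·(−1)·1·(−3) = −21 ≡ 1, so v_4 = 1^{−1} = 1 (mod 11).
  i = 5 (α = 5): (5−9)(5−3)(5−1)(5−2) = (−4)·2·4·3 = −96 ≡ 3, so v_5 = 3^{−1} = 4 (mod 11).
  v = [6, 6, 5, 1, 4].
Step 2: syndromes of r = [3, 8, 6, 5, 10] (all sums mod 11).
  S_0 = Σ v_i r_i = 6·3 + 6·8 + 5·6 + 1·5 + 4·10 = 141 ≡ 9.
  S_1 = Σ v_i α_i r_i = 6·9·3 + 6·3·8 + 5·1·6 + 1·2·5 + 4·5·10 = 546 ≡ 7.
  α_i^2 mod 11 = [4, 9, 1, 4, 3].
  S_2 = Σ v_i α_i^2 r_i = 6·4·3 + 6·9·8 + 5·1·6 + 1·4·5 + 4·3·10 = 674 ≡ 3.
  S = (9, 7, 3) ≠ 0, so r is not a codeword (an error is present).
Step 3: locate the error. For a single error e at position i, S_ℓ = v_i·e·α_i^ℓ, so α_err = S_1/S_0.
  S_0^{−1} = 9^{−1} = 5 (mod 11), so α_err = 7·5 = 35 ≡ 2 = α_4. Error position i = 4.
  Consistency check: S_2/S_1 = 3·8 = 24 ≡ 2 = α_err ✓ (single-error assumption holds).
Step 4: error magnitude e = S_0/v_4 = S_0·∏_{j≠4}(α_4 − α_j) = 9·1 = 9 ≡ 9 (mod 11).
Step 5: correct position 4: c_4 = r_4 − e = 5 − 9 ≡ 7 (mod 11). Hence c = [3, 8, 6, 7, 10].
  Check: interpolating c through the α_i gives m(x) = 5 + 1·x (degree < 2) with m(α_i) = c_i for every i, so c is indeed a codeword.


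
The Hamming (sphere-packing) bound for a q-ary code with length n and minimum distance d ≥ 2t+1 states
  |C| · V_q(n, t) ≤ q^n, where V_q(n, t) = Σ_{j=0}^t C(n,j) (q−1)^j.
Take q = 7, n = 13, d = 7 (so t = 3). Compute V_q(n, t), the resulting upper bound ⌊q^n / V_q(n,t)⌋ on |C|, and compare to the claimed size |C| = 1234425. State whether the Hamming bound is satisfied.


V_q(n, t) = 64663, q^n = 96889010407, Hamming bound = 1498368, |C| = 1234425 ≤ bound (satisfied).

Step 1: Compute V_q(n, t) = Σ_{j=0}^3 C(n, j) (q−1)^j.
  j = 0: C(13,0)·(6)^0 = 1·1 = 1.
  j = 1: C(13,1)·(6)^1 = 13·6 = 78.
  j = 2: C(13,2)·(6)^2 = 78·36 = 2808.
  j = 3: C(13,3)·(6)^3 = 286·216 = 61776.
  V_q(n, t) = 1 + 78 + 2808 + 61776 = 64663.
Step 2: q^n = 7^13 = 96889010407.
Step 3: Hamming bound ⌊q^n / V_q(n,t)⌋ = ⌊96889010407/64663⌋ = 1498368.
Step 4: Compare |C| = 1234425 to 1498368: satisfied.
The claimed |C| lies below the Hamming bound.


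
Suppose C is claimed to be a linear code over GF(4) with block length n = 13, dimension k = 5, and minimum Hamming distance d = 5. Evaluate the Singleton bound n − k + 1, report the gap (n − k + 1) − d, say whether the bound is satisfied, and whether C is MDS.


Singleton RHS = n − k + 1 = 9, slack = 4, bound satisfied, not MDS.

Singleton bound: d ≤ n − k + 1.
Here n = 13, k = 5, so n − k + 1 = 9.
Given d = 5, check d ≤ 9: YES.
Slack = (n − k + 1) − d = 4.
The code is NOT MDS (slack = 4 > 0).
Description: the claimed parameters are [13, 5, 5]_4; such a code would be non-MDS.


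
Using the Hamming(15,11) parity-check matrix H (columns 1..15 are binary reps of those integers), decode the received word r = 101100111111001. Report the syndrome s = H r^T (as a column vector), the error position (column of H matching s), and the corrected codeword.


s = (0, 0, 1, 0)^T, error position = 2, corrected codeword c = 111100111111001

Compute s = H r^T mod 2 one row at a time:
  s_1 = 1 + 1 + 1 + 1 + 1 + 0 + 0 + 1 = 6 ≡ 0 (mod 2).
  s_2 = 1 + 0 + 0 + 1 + 1 + 0 + 0 + 1 = 4 ≡ 0 (mod 2).
  s_3 = 0 + 1 + 0 + 1 + 1 + 1 + 0 + 1 = 5 ≡ 1 (mod 2).
  s_4 = 1 + 1 + 0 + 1 + 1 + 1 + 0 + 1 = 6 ≡ 0 (mod 2).
s = (0, 0, 1, 0)^T — this equals column 2 of H (binary 0010), so error is at position 2.
Correct: flip bit 2 of r = 101100111111001 to get c = 111100111111001.


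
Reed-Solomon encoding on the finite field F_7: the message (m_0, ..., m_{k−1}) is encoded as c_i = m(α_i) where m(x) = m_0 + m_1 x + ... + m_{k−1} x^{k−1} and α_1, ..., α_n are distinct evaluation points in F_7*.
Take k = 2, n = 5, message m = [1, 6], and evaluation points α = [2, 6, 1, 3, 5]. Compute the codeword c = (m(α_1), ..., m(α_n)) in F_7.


c = [6, 2, 0, 5, 3]

Message polynomial: m(x) = 1 + 6·x (mod 7).
For each evaluation point α_i, compute m(α_i) mod 7:
  α_1 = 2: Horner steps 6 → 6, so m(2) = 6.
  α_2 = 6: Horner steps 6 → 2, so m(6) = 2.
  α_3 = 1: Horner steps 6 → 0, so m(1) = 0.
  α_4 = 3: Horner steps 6 → 5, so m(3) = 5.
  α_5 = 5: Horner steps 6 → 3, so m(5) = 3.
Codeword c = [6, 2, 0, 5, 3] ∈ F_7^5.


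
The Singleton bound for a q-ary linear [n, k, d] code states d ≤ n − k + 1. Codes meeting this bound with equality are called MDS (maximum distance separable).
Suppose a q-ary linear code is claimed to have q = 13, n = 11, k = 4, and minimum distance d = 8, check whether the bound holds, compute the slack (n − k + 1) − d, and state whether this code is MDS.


Singleton RHS = n − k + 1 = 8, slack = 0, bound satisfied, MDS.

Singleton bound: d ≤ n − k + 1.
Here n = 11, k = 4, so n − k + 1 = 8.
Given d = 8, check d ≤ 8: YES.
Slack = (n − k + 1) − d = 0.
The code is MDS (slack = 0).
Description: the claimed parameters are [11, 4, 8]_13; such a code would be MDS (meets Singleton bound).


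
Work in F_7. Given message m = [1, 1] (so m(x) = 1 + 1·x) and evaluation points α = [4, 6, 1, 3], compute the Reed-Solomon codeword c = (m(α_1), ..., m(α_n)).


c = [5, 0, 2, 4]

Message polynomial: m(x) = 1 + 1·x (mod 7).
For each evaluation point α_i, compute m(α_i) mod 7:
  α_1 = 4: Horner steps 1 → 5, so m(4) = 5.
  α_2 = 6: Horner steps 1 → 0, so m(6) = 0.
  α_3 = 1: Horner steps 1 → 2, so m(1) = 2.
  α_4 = 3: Horner steps 1 → 4, so m(3) = 4.
Codeword c = [5, 0, 2, 4] ∈ F_7^4.


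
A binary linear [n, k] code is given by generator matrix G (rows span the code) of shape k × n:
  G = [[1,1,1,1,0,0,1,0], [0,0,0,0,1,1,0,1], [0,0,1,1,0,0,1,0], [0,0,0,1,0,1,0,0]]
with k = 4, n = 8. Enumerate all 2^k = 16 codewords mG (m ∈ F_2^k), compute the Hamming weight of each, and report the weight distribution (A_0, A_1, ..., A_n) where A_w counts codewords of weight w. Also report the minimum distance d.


Weight distribution: A_0 = 1, A_2 = 2, A_3 = 4, A_4 = 2, A_5 = 4, A_6 = 2, A_8 = 1. Minimum distance d = 2.

Enumerate all 2^4 = 16 messages m ∈ F_2^4.
For each, compute codeword c = mG in F_2^8, then tally its weight.
  m = 0000 → c = 00000000, weight = 0.
  m = 1000 → c = 11110010, weight = 5.
  m = 0100 → c = 00001101, weight = 3.
  m = 1100 → c = 11111111, weight = 8.
  m = 0010 → c = 00110010, weight = 3.
  m = 1010 → c = 11000000, weight = 2.
  m = 0110 → c = 00111111, weight = 6.
  m = 1110 → c = 11001101, weight = 5.
  m = 0001 → c = 00010100, weight = 2.
  m = 1001 → c = 11100110, weight = 5.
  m = 0101 → c = 00011001, weight = 3.
  m = 1101 → c = 11101011, weight = 6.
  m = 0011 → c = 00100110, weight = 3.
  m = 1011 → c = 11010100, weight = 4.
  m = 0111 → c = 00101011, weight = 4.
  m = 1111 → c = 11011001, weight = 5.
Tally weights:
  weight 0: 1 codewords.
  weight 2: 2 codewords.
  weight 3: 4 codewords.
  weight 4: 2 codewords.
  weight 5: 4 codewords.
  weight 6: 2 codewords.
  weight 8: 1 codewords.
Minimum distance d = smallest w > 0 with A_w > 0 = 2.
Sanity: Σ A_w = 16 = 2^4 = 16 ✓.


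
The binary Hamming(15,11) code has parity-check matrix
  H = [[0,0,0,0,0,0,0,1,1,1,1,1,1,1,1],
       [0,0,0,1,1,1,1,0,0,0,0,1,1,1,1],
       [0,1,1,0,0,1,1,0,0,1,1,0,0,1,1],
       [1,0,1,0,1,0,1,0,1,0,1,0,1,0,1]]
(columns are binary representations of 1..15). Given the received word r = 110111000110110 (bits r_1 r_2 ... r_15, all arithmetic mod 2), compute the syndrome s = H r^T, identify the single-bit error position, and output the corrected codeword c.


s = (0, 1, 1, 0)^T, error position = 6, corrected codeword c = 110110000110110

Compute s = H r^T mod 2 one row at a time:
  s_1 = 0 + 0 + 1 + 1 + 0 + 1 + 1 + 0 = 4 ≡ 0 (mod 2).
  s_2 = 1 + 1 + 1 + 0 + 0 + 1 + 1 + 0 = 5 ≡ 1 (mod 2).
  s_3 = 1 + 0 + 1 + 0 + 1 + 1 + 1 + 0 = 5 ≡ 1 (mod 2).
  s_4 = 1 + 0 + 1 + 0 + 0 + 1 + 1 + 0 = 4 ≡ 0 (mod 2).
s = (0, 1, 1, 0)^T — this equals column 6 of H (binary 0110), so error is at position 6.
Correct: flip bit 6 of r = 110111000110110 to get c = 110110000110110.


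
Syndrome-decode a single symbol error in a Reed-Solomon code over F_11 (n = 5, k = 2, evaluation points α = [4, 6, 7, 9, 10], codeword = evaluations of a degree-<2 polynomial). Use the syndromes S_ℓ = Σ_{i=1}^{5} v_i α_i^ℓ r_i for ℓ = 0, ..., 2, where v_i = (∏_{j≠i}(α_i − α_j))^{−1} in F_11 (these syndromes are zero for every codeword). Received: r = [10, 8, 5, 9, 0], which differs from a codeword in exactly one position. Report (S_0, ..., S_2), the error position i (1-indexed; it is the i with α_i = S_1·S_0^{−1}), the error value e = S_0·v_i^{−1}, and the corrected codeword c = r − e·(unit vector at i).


S = (3, 7, 9), error at position 2, error magnitude e = 5, c = [10, 3, 5, 9, 0].

Step 1: column multipliers v_i = (∏_{j≠i}(α_i − α_j))^{−1} mod 11.
  i = 1 (α = 4): (4−6)(4−7)(4−9)(4−10) = (−2)·(−3)·(−5)·(−6) = 180 ≡ 4, so v_1 = 4^{−1} = 3 (mod 11).
  i = 2 (α = 6): (6−4)(6−7)(6−9)(6−10) = 2·(−1)·(−3)·(−4) = −24 ≡ 9, so v_2 = 9^{−1} = 5 (mod 11).
  i = 3 (α = 7): (7−4)(7−6)(7−9)(7−10) = 3·1·(−2)·(−3) = 18 ≡ 7, so v_3 = 7^{−1} = 8 (mod 11).
  i = 4 (α = 9): (9−4)(9−6)(9−7)(9−10) = 5·3·2·(−1) = −30 ≡ 3, so v_4 = 3^{−1} = 4 (mod 11).
  i = 5 (α = 10): (10−4)(10−6)(10−7)(10−9) = 6·4·3·1 = 72 ≡ 6, so v_5 = 6^{−1} = 2 (mod 11).
  v = [3, 5, 8, 4, 2].
Step 2: syndromes of r = [10, 8, 5, 9, 0] (all sums mod 11).
  S_0 = Σ v_i r_i = 3·10 + 5·8 + 8·5 + 4·9 + 2·0 = 146 ≡ 3.
  S_1 = Σ v_i α_i r_i = 3·4·10 + 5·6·8 + 8·7·5 + 4·9·9 + 2·10·0 = 964 ≡ 7.
  α_i^2 mod 11 = [5, 3, 5, 4, 1].
  S_2 = Σ v_i α_i^2 r_i = 3·5·10 + 5·3·8 + 8·5·5 + 4·4·9 + 2·1·0 = 614 ≡ 9.
  S = (3, 7, 9) ≠ 0, so r is not a codeword (an error is present).
Step 3: locate the error. For a single error e at position i, S_ℓ = v_i·e·α_i^ℓ, so α_err = S_1/S_0.
  S_0^{−1} = 3^{−1} = 4 (mod 11), so α_err = 7·4 = 28 ≡ 6 = α_2. Error position i = 2.
  Consistency check: S_2/S_1 = 9·8 = 72 ≡ 6 = α_err ✓ (single-error assumption holds).
Step 4: error magnitude e = S_0/v_2 = S_0·∏_{j≠2}(α_2 − α_j) = 3·9 = 27 ≡ 5 (mod 11).
Step 5: correct position 2: c_2 = r_2 − e = 8 − 5 ≡ 3 (mod 11). Hence c = [10, 3, 5, 9, 0].
  Check: interpolating c through the α_i gives m(x) = 2 + 2·x (degree < 2) with m(α_i) = c_i for every i, so c is indeed a codeword.


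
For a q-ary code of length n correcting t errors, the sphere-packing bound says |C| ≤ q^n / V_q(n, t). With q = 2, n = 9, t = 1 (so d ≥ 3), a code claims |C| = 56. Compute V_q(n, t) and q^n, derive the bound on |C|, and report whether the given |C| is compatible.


V_q(n, t) = 10, q^n = 512, Hamming bound = 51, |C| = 56 > bound (violated).

Step 1: Compute V_q(n, t) = Σ_{j=0}^1 C(n, j) (q−1)^j.
  j = 0: C(9,0)·(1)^0 = 1·1 = 1.
  j = 1: C(9,1)·(1)^1 = 9·1 = 9.
  V_q(n, t) = 1 + 9 = 10.
Step 2: q^n = 2^9 = 512.
Step 3: Hamming bound ⌊q^n / V_q(n,t)⌋ = ⌊512/10⌋ = 51.
Step 4: Compare |C| = 56 to 51: violated.
The claimed |C| lies above the Hamming bound, so no 2-ary code of length 9 with d ≥ 3 can have 56 codewords.


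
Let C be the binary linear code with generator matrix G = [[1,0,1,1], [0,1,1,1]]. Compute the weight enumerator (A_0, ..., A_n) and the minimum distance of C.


Weight distribution: A_0 = 1, A_2 = 1, A_3 = 2. Minimum distance d = 2.

Enumerate all 2^2 = 4 messages m ∈ F_2^2.
For each, compute codeword c = mG in F_2^4, then tally its weight.
  m = 00 → c = 0000, weight = 0.
  m = 10 → c = 1011, weight = 3.
  m = 01 → c = 0111, weight = 3.
  m = 11 → c = 1100, weight = 2.
Tally weights:
  weight 0: 1 codewords.
  weight 2: 1 codewords.
  weight 3: 2 codewords.
Minimum distance d = smallest w > 0 with A_w > 0 = 2.
Sanity: Σ A_w = 4 = 2^2 = 4 ✓.


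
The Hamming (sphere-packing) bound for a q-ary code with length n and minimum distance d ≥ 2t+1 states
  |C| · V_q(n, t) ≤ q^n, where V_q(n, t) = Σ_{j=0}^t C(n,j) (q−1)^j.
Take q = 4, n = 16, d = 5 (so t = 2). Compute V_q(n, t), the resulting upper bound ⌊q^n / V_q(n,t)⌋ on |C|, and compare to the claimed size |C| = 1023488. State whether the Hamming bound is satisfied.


V_q(n, t) = 1129, q^n = 4294967296, Hamming bound = 3804222, |C| = 1023488 ≤ bound (satisfied).

Step 1: Compute V_q(n, t) = Σ_{j=0}^2 C(n, j) (q−1)^j.
  j = 0: C(16,0)·(3)^0 = 1·1 = 1.
  j = 1: C(16,1)·(3)^1 = 16·3 = 48.
  j = 2: C(16,2)·(3)^2 = 120·9 = 1080.
  V_q(n, t) = 1 + 48 + 1080 = 1129.
Step 2: q^n = 4^16 = 4294967296.
Step 3: Hamming bound ⌊q^n / V_q(n,t)⌋ = ⌊4294967296/1129⌋ = 3804222.
Step 4: Compare |C| = 1023488 to 3804222: satisfied.
The claimed |C| lies below the Hamming bound.


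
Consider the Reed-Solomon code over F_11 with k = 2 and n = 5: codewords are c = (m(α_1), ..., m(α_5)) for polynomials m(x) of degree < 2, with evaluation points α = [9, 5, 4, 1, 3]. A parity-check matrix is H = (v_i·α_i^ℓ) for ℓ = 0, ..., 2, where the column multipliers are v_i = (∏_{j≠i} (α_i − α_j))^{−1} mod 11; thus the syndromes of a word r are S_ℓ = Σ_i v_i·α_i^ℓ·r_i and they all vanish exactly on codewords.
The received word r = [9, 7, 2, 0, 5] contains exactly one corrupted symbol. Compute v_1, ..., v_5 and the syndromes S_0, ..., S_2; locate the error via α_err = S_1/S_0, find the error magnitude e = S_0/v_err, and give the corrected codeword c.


S = (8, 7, 2), error at position 2, error magnitude e = 8, c = [9, 10, 2, 0, 5].

Step 1: column multipliers v_i = (∏_{j≠i}(α_i − α_j))^{−1} mod 11.
  i = 1 (α = 9): (9−5)(9−4)(9−1)(9−3) = 4·5·8·6 = 960 ≡ 3, so v_1 = 3^{−1} = 4 (mod 11).
  i = 2 (α = 5): (5−9)(5−4)(5−1)(5−3) = (−4)·1·4·2 = −32 ≡ 1, so v_2 = 1^{−1} = 1 (mod 11).
  i = 3 (α = 4): (4−9)(4−5)(4−1)(4−3) = (−5)·(−1)·3·1 = 15 ≡ 4, so v_3 = 4^{−1} = 3 (mod 11).
  i = 4 (α = 1): (1−9)(1−5)(1−4)(1−3) = (−8)·(−4)·(−3)·(−2) = 192 ≡ 5, so v_4 = 5^{−1} = 9 (mod 11).
  i = 5 (α = 3): (3−9)(3−5)(3−4)(3−1) = (−6)·(−2)·(−1)·2 = −24 ≡ 9, so v_5 = 9^{−1} = 5 (mod 11).
  v = [4, 1, 3, 9, 5].
Step 2: syndromes of r = [9, 7, 2, 0, 5] (all sums mod 11).
  S_0 = Σ v_i r_i = 4·9 + 1·7 + 3·2 + 9·0 + 5·5 = 74 ≡ 8.
  S_1 = Σ v_i α_i r_i = 4·9·9 + 1·5·7 + 3·4·2 + 9·1·0 + 5·3·5 = 458 ≡ 7.
  α_i^2 mod 11 = [4, 3, 5, 1, 9].
  S_2 = Σ v_i α_i^2 r_i = 4·4·9 + 1·3·7 + 3·5·2 + 9·1·0 + 5·9·5 = 420 ≡ 2.
  S = (8, 7, 2) ≠ 0, so r is not a codeword (an error is present).
Step 3: locate the error. For a single error e at position i, S_ℓ = v_i·e·α_i^ℓ, so α_err = S_1/S_0.
  S_0^{−1} = 8^{−1} = 7 (mod 11), so α_err = 7·7 = 49 ≡ 5 = α_2. Error position i = 2.
  Consistency check: S_2/S_1 = 2·8 = 16 ≡ 5 = α_err ✓ (single-error assumption holds).
Step 4: error magnitude e = S_0/v_2 = S_0·∏_{j≠2}(α_2 − α_j) = 8·1 = 8 ≡ 8 (mod 11).
Step 5: correct position 2: c_2 = r_2 − e = 7 − 8 ≡ 10 (mod 11). Hence c = [9, 10, 2, 0, 5].
  Check: interpolating c through the α_i gives m(x) = 3 + 8·x (degree < 2) with m(α_i) = c_i for every i, so c is indeed a codeword.


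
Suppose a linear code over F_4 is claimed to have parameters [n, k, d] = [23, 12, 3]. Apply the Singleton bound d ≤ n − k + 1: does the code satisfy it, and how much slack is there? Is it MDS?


Singleton RHS = n − k + 1 = 12, slack = 9, bound satisfied, not MDS.

Singleton bound: d ≤ n − k + 1.
Here n = 23, k = 12, so n − k + 1 = 12.
Given d = 3, check d ≤ 12: YES.
Slack = (n − k + 1) − d = 9.
The code is NOT MDS (slack = 9 > 0).
Description: the claimed parameters are [23, 12, 3]_4; such a code would be non-MDS.


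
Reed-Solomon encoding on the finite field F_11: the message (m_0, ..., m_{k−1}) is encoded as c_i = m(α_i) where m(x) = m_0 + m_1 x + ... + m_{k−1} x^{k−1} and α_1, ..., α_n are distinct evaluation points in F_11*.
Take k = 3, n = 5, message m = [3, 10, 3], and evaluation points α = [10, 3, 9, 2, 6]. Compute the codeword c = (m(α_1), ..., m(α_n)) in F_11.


c = [7, 5, 6, 2, 6]

Message polynomial: m(x) = 3 + 10·x + 3·x^2 (mod 11).
For each evaluation point α_i, compute m(α_i) mod 11:
  α_1 = 10: Horner steps 3 → 7 → 7, so m(10) = 7.
  α_2 = 3: Horner steps 3 → 8 → 5, so m(3) = 5.
  α_3 = 9: Horner steps 3 → 4 → 6, so m(9) = 6.
  α_4 = 2: Horner steps 3 → 5 → 2, so m(2) = 2.
  α_5 = 6: Horner steps 3 → 6 → 6, so m(6) = 6.
Codeword c = [7, 5, 6, 2, 6] ∈ F_11^5.


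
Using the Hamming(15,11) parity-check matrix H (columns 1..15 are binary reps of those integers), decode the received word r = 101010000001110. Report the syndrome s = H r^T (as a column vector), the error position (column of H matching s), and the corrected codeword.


s = (1, 0, 0, 0)^T, error position = 8, corrected codeword c = 101010010001110

Compute s = H r^T mod 2 one row at a time:
  s_1 = 0 + 0 + 0 + 0 + 1 + 1 + 1 + 0 = 3 ≡ 1 (mod 2).
  s_2 = 0 + 1 + 0 + 0 + 1 + 1 + 1 + 0 = 4 ≡ 0 (mod 2).
  s_3 = 0 + 1 + 0 + 0 + 0 + 0 + 1 + 0 = 2 ≡ 0 (mod 2).
  s_4 = 1 + 1 + 1 + 0 + 0 + 0 + 1 + 0 = 4 ≡ 0 (mod 2).
s = (1, 0, 0, 0)^T — this equals column 8 of H (binary 1000), so error is at position 8.
Correct: flip bit 8 of r = 101010000001110 to get c = 101010010001110.
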